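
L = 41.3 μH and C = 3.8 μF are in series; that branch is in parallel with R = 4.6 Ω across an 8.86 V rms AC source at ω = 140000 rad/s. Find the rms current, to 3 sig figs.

X_L = ωL = 5.78 Ω
X_C = 1/(ωC) = 1.88 Ω
Branch 1: Z₁ = R = 4.60 Ω
Branch 2 (series LC): Z₂ = j(X_L − X_C) = j3.90 Ω
Parallel: Z = Z₁Z₂/(Z₁+Z₂), |Z| = 2.98 Ω, ∠Z = 49.7°
I = V/|Z| = 8.86/2.98 = 2.98 A

2.98 A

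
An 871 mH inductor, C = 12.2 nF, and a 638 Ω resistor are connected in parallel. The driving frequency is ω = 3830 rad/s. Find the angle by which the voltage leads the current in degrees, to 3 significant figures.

9.17°

X_L = ωL = 3340 Ω
X_C = 1/(ωC) = 21400 Ω
Parallel: admittances add. Y = 1/R + 1/(jωL) + jωC
Y = (0.00157 − j0.000253) S
|Y| = 0.00159 S → |Z| = 1/|Y| = 630 Ω, ∠Z = −∠Y = 9.17°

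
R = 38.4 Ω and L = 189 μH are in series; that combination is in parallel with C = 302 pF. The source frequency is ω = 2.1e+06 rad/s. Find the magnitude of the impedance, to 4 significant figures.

X_L = ωL = 396.9 Ω
X_C = 1/(ωC) = 1577 Ω
Branch 1 (R+jX_L): Z₁ = 38.40 + j396.9 Ω, |Z₁| = 398.8 Ω
Branch 2 (−jX_C): Z₂ = −j1577 Ω
Parallel: Z = Z₁Z₂/(Z₁+Z₂), |Z| = 532.6 Ω, ∠Z = 82.61°

532.6 Ω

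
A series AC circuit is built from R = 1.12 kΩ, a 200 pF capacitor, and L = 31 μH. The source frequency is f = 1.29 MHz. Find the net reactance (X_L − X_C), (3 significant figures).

ω = 2πf = 8.105e+06 rad/s
X_L = ωL = 251 Ω
X_C = 1/(ωC) = 617 Ω
X = 251 − 617 = -366 Ω

-366 Ω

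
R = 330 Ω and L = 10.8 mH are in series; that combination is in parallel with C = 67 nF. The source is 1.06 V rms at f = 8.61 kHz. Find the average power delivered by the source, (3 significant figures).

ω = 2πf = 54100 rad/s
X_L = ωL = 584 Ω
X_C = 1/(ωC) = 276 Ω
Branch 1 (R+jX_L): Z₁ = 330 + j584 Ω, |Z₁| = 671 Ω
Branch 2 (−jX_C): Z₂ = −j276 Ω
Parallel: Z = Z₁Z₂/(Z₁+Z₂), |Z| = 410 Ω, ∠Z = -72.5°
I = V/|Z| = 2.59 mA
P = VI cos φ = 1.06 × 0.00259 × cos(-72.5°) = 823 μW

823 μW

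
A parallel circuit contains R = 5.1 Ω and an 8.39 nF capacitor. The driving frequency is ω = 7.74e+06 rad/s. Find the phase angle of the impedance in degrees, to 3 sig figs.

-18.3°

X_C = 1/(ωC) = 15.4 Ω
Parallel: admittances add. Y = 1/R + jωC
Y = (0.196 + j0.0649) S
|Y| = 0.207 S → |Z| = 1/|Y| = 4.84 Ω, ∠Z = −∠Y = -18.3°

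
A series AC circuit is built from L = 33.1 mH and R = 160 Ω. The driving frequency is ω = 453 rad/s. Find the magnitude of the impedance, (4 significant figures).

160.7 Ω

X_L = ωL = 14.99 Ω
Z = 160.0 + j14.99 Ω
|Z| = √(160.0² + 14.99²) = 160.7 Ω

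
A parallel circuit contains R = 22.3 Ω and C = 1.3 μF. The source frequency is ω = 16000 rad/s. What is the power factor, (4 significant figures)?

0.9072

X_C = 1/(ωC) = 48.08 Ω
Parallel: admittances add. Y = 1/R + jωC
Y = (0.04484 + j0.02080) S
|Y| = 0.04943 S → |Z| = 1/|Y| = 20.23 Ω, ∠Z = −∠Y = -24.88°
cos φ = cos(-24.88°) = 0.9072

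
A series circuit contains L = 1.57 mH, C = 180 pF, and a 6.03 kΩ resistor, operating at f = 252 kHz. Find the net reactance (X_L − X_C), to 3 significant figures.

ω = 2πf = 1.583e+06 rad/s
X_L = ωL = 2490 Ω
X_C = 1/(ωC) = 3510 Ω
X = 2490 − 3510 = -1020 Ω

-1020 Ω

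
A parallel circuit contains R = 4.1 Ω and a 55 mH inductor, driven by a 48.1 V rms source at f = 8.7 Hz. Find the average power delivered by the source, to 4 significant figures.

ω = 2πf = 54.66 rad/s
X_L = ωL = 3.007 Ω
Parallel: admittances add. Y = 1/R + 1/(jωL)
Y = (0.2439 − j0.3326) S
|Y| = 0.4125 S → |Z| = 1/|Y| = 2.425 Ω, ∠Z = −∠Y = 53.75°
I = V/|Z| = 19.84 A
P = VI cos φ = 48.1 × 19.84 × cos(53.75°) = 564.3 W

564.3 W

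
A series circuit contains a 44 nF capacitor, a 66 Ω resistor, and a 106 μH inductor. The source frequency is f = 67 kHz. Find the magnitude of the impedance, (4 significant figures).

66.66 Ω

ω = 2πf = 421000 rad/s
X_L = ωL = 44.62 Ω
X_C = 1/(ωC) = 53.99 Ω
Net reactance X = X_L − X_C = -9.364 Ω
Z = 66.00 − j9.364 Ω
|Z| = √(66.00² + 9.364²) = 66.66 Ω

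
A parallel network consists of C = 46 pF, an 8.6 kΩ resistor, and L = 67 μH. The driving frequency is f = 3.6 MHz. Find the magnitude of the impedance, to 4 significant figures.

ω = 2πf = 2.262e+07 rad/s
X_L = ωL = 1516 Ω
X_C = 1/(ωC) = 961.1 Ω
Parallel: admittances add. Y = 1/R + 1/(jωL) + jωC
Y = (0.0001163 + j0.0003806) S
|Y| = 0.0003980 S → |Z| = 1/|Y| = 2512 Ω, ∠Z = −∠Y = -73.01°

2512 Ω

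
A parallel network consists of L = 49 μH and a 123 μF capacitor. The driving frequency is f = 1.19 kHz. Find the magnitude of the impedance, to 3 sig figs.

ω = 2πf = 7477 rad/s
X_L = ωL = 0.366 Ω
X_C = 1/(ωC) = 1.09 Ω
Parallel: admittances add. Y = 1/(jωL) + jωC
Y = (0 − j1.81) S
|Y| = 1.81 S → |Z| = 1/|Y| = 0.553 Ω, ∠Z = −∠Y = 90.0°

0.553 Ω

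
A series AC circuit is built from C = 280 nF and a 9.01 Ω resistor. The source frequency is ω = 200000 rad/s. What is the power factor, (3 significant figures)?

0.450

X_C = 1/(ωC) = 17.9 Ω
Z = 9.01 − j17.9 Ω
|Z| = √(9.01² + 17.9²) = 20.0 Ω
∠Z = arctan(-17.9/9.01) = -63.2°
cos φ = cos(-63.2°) = 0.450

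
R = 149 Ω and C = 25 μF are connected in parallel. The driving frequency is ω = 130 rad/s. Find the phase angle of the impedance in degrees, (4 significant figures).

-25.84°

X_C = 1/(ωC) = 307.7 Ω
Parallel: admittances add. Y = 1/R + jωC
Y = (0.006711 + j0.003250) S
|Y| = 0.007457 S → |Z| = 1/|Y| = 134.1 Ω, ∠Z = −∠Y = -25.84°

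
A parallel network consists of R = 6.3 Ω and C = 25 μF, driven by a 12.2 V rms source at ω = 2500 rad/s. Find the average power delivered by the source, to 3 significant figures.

23.6 W

X_C = 1/(ωC) = 16.0 Ω
Parallel: admittances add. Y = 1/R + jωC
Y = (0.159 + j0.0625) S
|Y| = 0.171 S → |Z| = 1/|Y| = 5.86 Ω, ∠Z = −∠Y = -21.5°
I = V/|Z| = 2.08 A
P = VI cos φ = 12.2 × 2.08 × cos(-21.5°) = 23.6 W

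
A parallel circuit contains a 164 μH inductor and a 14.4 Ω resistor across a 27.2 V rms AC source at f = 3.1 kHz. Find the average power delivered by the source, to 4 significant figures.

ω = 2πf = 19480 rad/s
X_L = ωL = 3.194 Ω
Parallel: admittances add. Y = 1/R + 1/(jωL)
Y = (0.06944 − j0.3131) S
|Y| = 0.3207 S → |Z| = 1/|Y| = 3.119 Ω, ∠Z = −∠Y = 77.49°
I = V/|Z| = 8.722 A
P = VI cos φ = 27.2 × 8.722 × cos(77.49°) = 51.38 W

51.38 W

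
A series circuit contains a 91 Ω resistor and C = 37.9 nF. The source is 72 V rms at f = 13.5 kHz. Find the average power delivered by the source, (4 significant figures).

ω = 2πf = 84820 rad/s
X_C = 1/(ωC) = 311.1 Ω
Z = 91.00 − j311.1 Ω
|Z| = √(91.00² + 311.1²) = 324.1 Ω
∠Z = arctan(-311.1/91.00) = -73.69°
I = V/|Z| = 222.2 mA
P = VI cos φ = 72 × 0.2222 × cos(-73.69°) = 4.491 W

4.491 W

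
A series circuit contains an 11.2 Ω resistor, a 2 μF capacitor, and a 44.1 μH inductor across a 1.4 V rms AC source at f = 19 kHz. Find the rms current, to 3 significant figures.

ω = 2πf = 119400 rad/s
X_L = ωL = 5.26 Ω
X_C = 1/(ωC) = 4.19 Ω
Net reactance X = X_L − X_C = 1.08 Ω
Z = 11.2 + j1.08 Ω
|Z| = √(11.2² + 1.08²) = 11.3 Ω
I = V/|Z| = 1.4/11.3 = 124 mA

124 mA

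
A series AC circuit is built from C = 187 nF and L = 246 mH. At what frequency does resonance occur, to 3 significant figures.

ω₀ = 1/√(LC) = 1/√(0.246 × 1.87e-07) = 4662 rad/s
f₀ = ω₀/(2π) = 742 Hz

742 Hz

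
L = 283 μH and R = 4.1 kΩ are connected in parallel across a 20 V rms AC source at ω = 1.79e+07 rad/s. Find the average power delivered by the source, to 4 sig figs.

X_L = ωL = 5066 Ω
Parallel: admittances add. Y = 1/R + 1/(jωL)
Y = (0.0002439 − j0.0001974) S
|Y| = 0.0003138 S → |Z| = 1/|Y| = 3187 Ω, ∠Z = −∠Y = 38.99°
I = V/|Z| = 6.276 mA
P = VI cos φ = 20 × 0.006276 × cos(38.99°) = 97.56 mW

97.56 mW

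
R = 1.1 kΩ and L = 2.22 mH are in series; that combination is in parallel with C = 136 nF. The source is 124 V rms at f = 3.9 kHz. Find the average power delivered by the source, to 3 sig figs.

13.9 W

ω = 2πf = 24500 rad/s
X_L = ωL = 54.4 Ω
X_C = 1/(ωC) = 300 Ω
Branch 1 (R+jX_L): Z₁ = 1100 + j54.4 Ω, |Z₁| = 1100 Ω
Branch 2 (−jX_C): Z₂ = −j300 Ω
Parallel: Z = Z₁Z₂/(Z₁+Z₂), |Z| = 293 Ω, ∠Z = -74.6°
I = V/|Z| = 423 mA
P = VI cos φ = 124 × 0.423 × cos(-74.6°) = 13.9 W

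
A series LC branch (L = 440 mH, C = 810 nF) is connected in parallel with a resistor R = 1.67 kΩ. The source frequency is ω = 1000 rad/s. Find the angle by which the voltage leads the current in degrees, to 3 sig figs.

X_L = ωL = 440 Ω
X_C = 1/(ωC) = 1230 Ω
Branch 1: Z₁ = R = 1670 Ω
Branch 2 (series LC): Z₂ = j(X_L − X_C) = −j795 Ω
Parallel: Z = Z₁Z₂/(Z₁+Z₂), |Z| = 717 Ω, ∠Z = -64.6°

-64.6°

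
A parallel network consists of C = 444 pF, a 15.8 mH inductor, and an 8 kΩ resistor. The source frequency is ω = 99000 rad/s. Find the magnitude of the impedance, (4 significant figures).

X_L = ωL = 1564 Ω
X_C = 1/(ωC) = 22750 Ω
Parallel: admittances add. Y = 1/R + 1/(jωL) + jωC
Y = (0.0001250 − j0.0005953) S
|Y| = 0.0006083 S → |Z| = 1/|Y| = 1644 Ω, ∠Z = −∠Y = 78.14°

1644 Ω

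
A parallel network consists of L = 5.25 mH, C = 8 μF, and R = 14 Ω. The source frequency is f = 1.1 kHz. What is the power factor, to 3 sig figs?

ω = 2πf = 6912 rad/s
X_L = ωL = 36.3 Ω
X_C = 1/(ωC) = 18.1 Ω
Parallel: admittances add. Y = 1/R + 1/(jωL) + jωC
Y = (0.0714 + j0.0277) S
|Y| = 0.0766 S → |Z| = 1/|Y| = 13.1 Ω, ∠Z = −∠Y = -21.2°
cos φ = cos(-21.2°) = 0.932

0.932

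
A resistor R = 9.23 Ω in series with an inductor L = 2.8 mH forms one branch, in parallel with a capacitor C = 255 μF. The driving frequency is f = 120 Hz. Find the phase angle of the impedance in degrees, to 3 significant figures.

ω = 2πf = 754.0 rad/s
X_L = ωL = 2.11 Ω
X_C = 1/(ωC) = 5.20 Ω
Branch 1 (R+jX_L): Z₁ = 9.23 + j2.11 Ω, |Z₁| = 9.47 Ω
Branch 2 (−jX_C): Z₂ = −j5.20 Ω
Parallel: Z = Z₁Z₂/(Z₁+Z₂), |Z| = 5.06 Ω, ∠Z = -58.6°

-58.6°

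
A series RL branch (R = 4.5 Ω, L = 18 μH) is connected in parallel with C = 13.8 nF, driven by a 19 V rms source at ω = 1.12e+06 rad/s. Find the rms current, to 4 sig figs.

636.4 mA

X_L = ωL = 20.16 Ω
X_C = 1/(ωC) = 64.70 Ω
Branch 1 (R+jX_L): Z₁ = 4.500 + j20.16 Ω, |Z₁| = 20.66 Ω
Branch 2 (−jX_C): Z₂ = −j64.70 Ω
Parallel: Z = Z₁Z₂/(Z₁+Z₂), |Z| = 29.85 Ω, ∠Z = 71.65°
I = V/|Z| = 19/29.85 = 636.4 mA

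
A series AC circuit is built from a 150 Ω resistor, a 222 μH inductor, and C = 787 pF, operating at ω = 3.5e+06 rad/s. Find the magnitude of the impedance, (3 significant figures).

440 Ω

X_L = ωL = 777 Ω
X_C = 1/(ωC) = 363 Ω
Net reactance X = X_L − X_C = 414 Ω
Z = 150 + j414 Ω
|Z| = √(150² + 414²) = 440 Ω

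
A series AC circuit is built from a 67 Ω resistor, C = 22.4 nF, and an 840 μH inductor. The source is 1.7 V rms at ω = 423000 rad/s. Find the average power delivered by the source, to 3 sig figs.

X_L = ωL = 355 Ω
X_C = 1/(ωC) = 106 Ω
Net reactance X = X_L − X_C = 250 Ω
Z = 67.0 + j250 Ω
|Z| = √(67.0² + 250²) = 259 Ω
∠Z = arctan(250/67.0) = 75.0°
I = V/|Z| = 6.57 mA
P = VI cos φ = 1.7 × 0.00657 × cos(75.0°) = 2.90 mW

2.90 mW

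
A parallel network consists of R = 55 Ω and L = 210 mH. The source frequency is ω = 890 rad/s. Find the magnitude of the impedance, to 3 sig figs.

X_L = ωL = 187 Ω
Parallel: admittances add. Y = 1/R + 1/(jωL)
Y = (0.0182 − j0.00535) S
|Y| = 0.0190 S → |Z| = 1/|Y| = 52.8 Ω, ∠Z = −∠Y = 16.4°

52.8 Ω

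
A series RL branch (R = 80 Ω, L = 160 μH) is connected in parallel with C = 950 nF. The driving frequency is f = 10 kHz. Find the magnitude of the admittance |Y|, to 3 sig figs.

59.4 mS

ω = 2πf = 62830 rad/s
X_L = ωL = 10.1 Ω
X_C = 1/(ωC) = 16.8 Ω
Branch 1 (R+jX_L): Z₁ = 80.0 + j10.1 Ω, |Z₁| = 80.6 Ω
Branch 2 (−jX_C): Z₂ = −j16.8 Ω
Parallel: Z = Z₁Z₂/(Z₁+Z₂), |Z| = 16.8 Ω, ∠Z = -78.1°
|Y| = 1/|Z| = 59.4 mS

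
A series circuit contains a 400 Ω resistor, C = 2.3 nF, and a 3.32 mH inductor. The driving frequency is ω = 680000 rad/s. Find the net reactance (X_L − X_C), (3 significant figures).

X_L = ωL = 2260 Ω
X_C = 1/(ωC) = 639 Ω
X = 2260 − 639 = 1620 Ω

1620 Ω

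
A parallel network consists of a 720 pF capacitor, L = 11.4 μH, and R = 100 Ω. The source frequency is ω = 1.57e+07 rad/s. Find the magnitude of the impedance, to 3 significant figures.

86.8 Ω

X_L = ωL = 179 Ω
X_C = 1/(ωC) = 88.5 Ω
Parallel: admittances add. Y = 1/R + 1/(jωL) + jωC
Y = (0.0100 + j0.00572) S
|Y| = 0.0115 S → |Z| = 1/|Y| = 86.8 Ω, ∠Z = −∠Y = -29.8°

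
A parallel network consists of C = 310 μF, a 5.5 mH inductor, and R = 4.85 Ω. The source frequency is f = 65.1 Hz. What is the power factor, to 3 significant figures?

ω = 2πf = 409.0 rad/s
X_L = ωL = 2.25 Ω
X_C = 1/(ωC) = 7.89 Ω
Parallel: admittances add. Y = 1/R + 1/(jωL) + jωC
Y = (0.206 − j0.318) S
|Y| = 0.379 S → |Z| = 1/|Y| = 2.64 Ω, ∠Z = −∠Y = 57.0°
cos φ = cos(57.0°) = 0.544

0.544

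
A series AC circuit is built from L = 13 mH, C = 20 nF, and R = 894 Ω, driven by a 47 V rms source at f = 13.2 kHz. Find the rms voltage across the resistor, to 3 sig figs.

41.5 V

ω = 2πf = 82940 rad/s
X_L = ωL = 1080 Ω
X_C = 1/(ωC) = 603 Ω
Net reactance X = X_L − X_C = 475 Ω
Z = 894 + j475 Ω
|Z| = √(894² + 475²) = 1010 Ω
I = V/|Z| = 46.4 mA
V_R = I·|Z_R| = 0.0464 × 894 = 41.5 V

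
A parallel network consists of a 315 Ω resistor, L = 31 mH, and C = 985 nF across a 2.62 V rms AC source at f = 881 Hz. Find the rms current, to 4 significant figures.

8.375 mA

ω = 2πf = 5535 rad/s
X_L = ωL = 171.6 Ω
X_C = 1/(ωC) = 183.4 Ω
Parallel: admittances add. Y = 1/R + 1/(jωL) + jωC
Y = (0.003175 − j0.0003750) S
|Y| = 0.003197 S → |Z| = 1/|Y| = 312.8 Ω, ∠Z = −∠Y = 6.738°
I = V/|Z| = 2.62/312.8 = 8.375 mA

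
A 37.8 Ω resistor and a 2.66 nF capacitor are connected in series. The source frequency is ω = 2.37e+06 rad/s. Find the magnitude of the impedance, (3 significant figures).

163 Ω

X_C = 1/(ωC) = 159 Ω
Z = 37.8 − j159 Ω
|Z| = √(37.8² + 159²) = 163 Ω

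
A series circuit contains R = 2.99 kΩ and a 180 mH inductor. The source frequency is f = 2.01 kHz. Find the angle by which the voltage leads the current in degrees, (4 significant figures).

ω = 2πf = 12630 rad/s
X_L = ωL = 2273 Ω
Z = 2990 + j2273 Ω
|Z| = √(2990² + 2273²) = 3756 Ω
∠Z = arctan(2273/2990) = 37.25°

37.25°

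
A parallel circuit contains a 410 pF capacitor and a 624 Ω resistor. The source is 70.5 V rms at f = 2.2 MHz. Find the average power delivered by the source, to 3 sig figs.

ω = 2πf = 1.382e+07 rad/s
X_C = 1/(ωC) = 176 Ω
Parallel: admittances add. Y = 1/R + jωC
Y = (0.00160 + j0.00567) S
|Y| = 0.00589 S → |Z| = 1/|Y| = 170 Ω, ∠Z = −∠Y = -74.2°
I = V/|Z| = 415 mA
P = VI cos φ = 70.5 × 0.415 × cos(-74.2°) = 7.97 W

7.97 W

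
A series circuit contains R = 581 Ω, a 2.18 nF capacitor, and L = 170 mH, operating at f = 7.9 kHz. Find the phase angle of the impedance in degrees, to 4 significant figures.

-54.11°

ω = 2πf = 49640 rad/s
X_L = ωL = 8438 Ω
X_C = 1/(ωC) = 9241 Ω
Net reactance X = X_L − X_C = -803.1 Ω
Z = 581.0 − j803.1 Ω
|Z| = √(581.0² + 803.1²) = 991.2 Ω
∠Z = arctan(-803.1/581.0) = -54.11°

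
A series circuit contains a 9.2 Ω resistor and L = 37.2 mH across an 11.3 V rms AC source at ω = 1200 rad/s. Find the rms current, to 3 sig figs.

248 mA

X_L = ωL = 44.6 Ω
Z = 9.20 + j44.6 Ω
|Z| = √(9.20² + 44.6²) = 45.6 Ω
I = V/|Z| = 11.3/45.6 = 248 mA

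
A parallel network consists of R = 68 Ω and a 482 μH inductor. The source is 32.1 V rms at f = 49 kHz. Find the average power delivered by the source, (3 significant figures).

15.2 W

ω = 2πf = 307900 rad/s
X_L = ωL = 148 Ω
Parallel: admittances add. Y = 1/R + 1/(jωL)
Y = (0.0147 − j0.00674) S
|Y| = 0.0162 S → |Z| = 1/|Y| = 61.8 Ω, ∠Z = −∠Y = 24.6°
I = V/|Z| = 519 mA
P = VI cos φ = 32.1 × 0.519 × cos(24.6°) = 15.2 W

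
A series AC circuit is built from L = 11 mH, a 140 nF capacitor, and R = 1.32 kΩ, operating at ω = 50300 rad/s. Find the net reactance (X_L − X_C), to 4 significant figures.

X_L = ωL = 553.3 Ω
X_C = 1/(ωC) = 142.0 Ω
X = 553.3 − 142.0 = 411.3 Ω

411.3 Ω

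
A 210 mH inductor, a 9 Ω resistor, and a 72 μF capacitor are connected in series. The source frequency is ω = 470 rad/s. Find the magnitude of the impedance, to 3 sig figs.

69.7 Ω

X_L = ωL = 98.7 Ω
X_C = 1/(ωC) = 29.6 Ω
Net reactance X = X_L − X_C = 69.1 Ω
Z = 9.00 + j69.1 Ω
|Z| = √(9.00² + 69.1²) = 69.7 Ω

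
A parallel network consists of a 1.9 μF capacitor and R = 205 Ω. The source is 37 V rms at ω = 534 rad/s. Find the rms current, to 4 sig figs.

184.4 mA

X_C = 1/(ωC) = 985.6 Ω
Parallel: admittances add. Y = 1/R + jωC
Y = (0.004878 + j0.001015) S
|Y| = 0.004982 S → |Z| = 1/|Y| = 200.7 Ω, ∠Z = −∠Y = -11.75°
I = V/|Z| = 37/200.7 = 184.4 mA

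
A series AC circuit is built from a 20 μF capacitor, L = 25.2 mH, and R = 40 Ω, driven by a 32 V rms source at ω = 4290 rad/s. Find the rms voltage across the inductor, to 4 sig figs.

33.13 V

X_L = ωL = 108.1 Ω
X_C = 1/(ωC) = 11.66 Ω
Net reactance X = X_L − X_C = 96.45 Ω
Z = 40.00 + j96.45 Ω
|Z| = √(40.00² + 96.45²) = 104.4 Ω
I = V/|Z| = 306.5 mA
V_L = I·|Z_L| = 0.3065 × 108.1 = 33.13 V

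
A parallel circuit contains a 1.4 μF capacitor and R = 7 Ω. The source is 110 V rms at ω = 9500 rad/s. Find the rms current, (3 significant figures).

15.8 A

X_C = 1/(ωC) = 75.2 Ω
Parallel: admittances add. Y = 1/R + jωC
Y = (0.143 + j0.0133) S
|Y| = 0.143 S → |Z| = 1/|Y| = 6.97 Ω, ∠Z = −∠Y = -5.32°
I = V/|Z| = 110/6.97 = 15.8 A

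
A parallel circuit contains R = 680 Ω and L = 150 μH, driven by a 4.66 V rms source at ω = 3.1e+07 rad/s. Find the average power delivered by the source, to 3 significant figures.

31.9 mW

X_L = ωL = 4650 Ω
Parallel: admittances add. Y = 1/R + 1/(jωL)
Y = (0.00147 − j0.000215) S
|Y| = 0.00149 S → |Z| = 1/|Y| = 673 Ω, ∠Z = −∠Y = 8.32°
I = V/|Z| = 6.93 mA
P = VI cos φ = 4.66 × 0.00693 × cos(8.32°) = 31.9 mW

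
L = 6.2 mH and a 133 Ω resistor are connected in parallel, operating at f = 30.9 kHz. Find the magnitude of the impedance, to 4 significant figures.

ω = 2πf = 194200 rad/s
X_L = ωL = 1204 Ω
Parallel: admittances add. Y = 1/R + 1/(jωL)
Y = (0.007519 − j0.0008307) S
|Y| = 0.007565 S → |Z| = 1/|Y| = 132.2 Ω, ∠Z = −∠Y = 6.305°

132.2 Ω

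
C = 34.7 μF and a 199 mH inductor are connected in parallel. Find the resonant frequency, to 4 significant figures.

ω₀ = 1/√(LC) = 1/√(0.199 × 3.47e-05) = 380.5 rad/s
f₀ = ω₀/(2π) = 60.57 Hz

60.57 Hz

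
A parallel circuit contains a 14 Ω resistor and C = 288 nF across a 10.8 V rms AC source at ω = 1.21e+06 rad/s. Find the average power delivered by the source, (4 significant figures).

X_C = 1/(ωC) = 2.870 Ω
Parallel: admittances add. Y = 1/R + jωC
Y = (0.07143 + j0.3485) S
|Y| = 0.3557 S → |Z| = 1/|Y| = 2.811 Ω, ∠Z = −∠Y = -78.42°
I = V/|Z| = 3.842 A
P = VI cos φ = 10.8 × 3.842 × cos(-78.42°) = 8.331 W

8.331 W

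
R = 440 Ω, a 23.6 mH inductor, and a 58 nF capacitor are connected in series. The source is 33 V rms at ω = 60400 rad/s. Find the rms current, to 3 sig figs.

X_L = ωL = 1430 Ω
X_C = 1/(ωC) = 285 Ω
Net reactance X = X_L − X_C = 1140 Ω
Z = 440 + j1140 Ω
|Z| = √(440² + 1140²) = 1220 Ω
I = V/|Z| = 33/1220 = 27.0 mA

27.0 mA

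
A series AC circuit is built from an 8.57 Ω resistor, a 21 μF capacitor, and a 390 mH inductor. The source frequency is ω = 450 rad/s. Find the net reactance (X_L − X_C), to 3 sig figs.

X_L = ωL = 176 Ω
X_C = 1/(ωC) = 106 Ω
X = 176 − 106 = 69.7 Ω

69.7 Ω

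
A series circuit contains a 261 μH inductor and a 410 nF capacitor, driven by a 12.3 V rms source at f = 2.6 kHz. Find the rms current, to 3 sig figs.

84.8 mA

ω = 2πf = 16340 rad/s
X_L = ωL = 4.26 Ω
X_C = 1/(ωC) = 149 Ω
Net reactance X = X_L − X_C = -145 Ω
Z = − j145 Ω
|Z| = √(0² + 145²) = 145 Ω
I = V/|Z| = 12.3/145 = 84.8 mA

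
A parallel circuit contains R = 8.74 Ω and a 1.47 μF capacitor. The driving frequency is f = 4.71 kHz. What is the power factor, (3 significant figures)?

ω = 2πf = 29590 rad/s
X_C = 1/(ωC) = 23.0 Ω
Parallel: admittances add. Y = 1/R + jωC
Y = (0.114 + j0.0435) S
|Y| = 0.122 S → |Z| = 1/|Y| = 8.17 Ω, ∠Z = −∠Y = -20.8°
cos φ = cos(-20.8°) = 0.935

0.935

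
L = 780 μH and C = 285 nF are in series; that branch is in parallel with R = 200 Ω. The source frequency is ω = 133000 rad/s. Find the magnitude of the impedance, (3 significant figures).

72.1 Ω

X_L = ωL = 104 Ω
X_C = 1/(ωC) = 26.4 Ω
Branch 1: Z₁ = R = 200 Ω
Branch 2 (series LC): Z₂ = j(X_L − X_C) = j77.4 Ω
Parallel: Z = Z₁Z₂/(Z₁+Z₂), |Z| = 72.1 Ω, ∠Z = 68.9°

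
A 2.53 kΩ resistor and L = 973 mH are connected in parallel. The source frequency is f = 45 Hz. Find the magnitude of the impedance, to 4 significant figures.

ω = 2πf = 282.7 rad/s
X_L = ωL = 275.1 Ω
Parallel: admittances add. Y = 1/R + 1/(jωL)
Y = (0.0003953 − j0.003635) S
|Y| = 0.003656 S → |Z| = 1/|Y| = 273.5 Ω, ∠Z = −∠Y = 83.79°

273.5 Ω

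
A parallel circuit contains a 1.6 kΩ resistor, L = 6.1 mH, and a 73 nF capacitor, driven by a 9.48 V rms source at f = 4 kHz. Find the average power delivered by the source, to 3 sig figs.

56.2 mW

ω = 2πf = 25130 rad/s
X_L = ωL = 153 Ω
X_C = 1/(ωC) = 545 Ω
Parallel: admittances add. Y = 1/R + 1/(jωL) + jωC
Y = (0.000625 − j0.00469) S
|Y| = 0.00473 S → |Z| = 1/|Y| = 211 Ω, ∠Z = −∠Y = 82.4°
I = V/|Z| = 44.8 mA
P = VI cos φ = 9.48 × 0.0448 × cos(82.4°) = 56.2 mW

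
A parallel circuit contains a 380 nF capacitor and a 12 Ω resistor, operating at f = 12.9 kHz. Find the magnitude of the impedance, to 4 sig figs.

11.26 Ω

ω = 2πf = 81050 rad/s
X_C = 1/(ωC) = 32.47 Ω
Parallel: admittances add. Y = 1/R + jωC
Y = (0.08333 + j0.03080) S
|Y| = 0.08884 S → |Z| = 1/|Y| = 11.26 Ω, ∠Z = −∠Y = -20.28°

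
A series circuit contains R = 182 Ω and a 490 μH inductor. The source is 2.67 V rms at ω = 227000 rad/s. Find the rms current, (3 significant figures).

12.5 mA

X_L = ωL = 111 Ω
Z = 182 + j111 Ω
|Z| = √(182² + 111²) = 213 Ω
I = V/|Z| = 2.67/213 = 12.5 mA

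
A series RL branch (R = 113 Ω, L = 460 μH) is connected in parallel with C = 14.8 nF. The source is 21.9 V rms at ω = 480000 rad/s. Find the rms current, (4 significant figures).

X_L = ωL = 220.8 Ω
X_C = 1/(ωC) = 140.8 Ω
Branch 1 (R+jX_L): Z₁ = 113.0 + j220.8 Ω, |Z₁| = 248.0 Ω
Branch 2 (−jX_C): Z₂ = −j140.8 Ω
Parallel: Z = Z₁Z₂/(Z₁+Z₂), |Z| = 252.1 Ω, ∠Z = -62.41°
I = V/|Z| = 21.9/252.1 = 86.86 mA

86.86 mA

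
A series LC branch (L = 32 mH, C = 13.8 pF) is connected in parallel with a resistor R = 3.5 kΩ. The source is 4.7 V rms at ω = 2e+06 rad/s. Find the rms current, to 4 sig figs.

X_L = ωL = 64000 Ω
X_C = 1/(ωC) = 36230 Ω
Branch 1: Z₁ = R = 3500 Ω
Branch 2 (series LC): Z₂ = j(X_L − X_C) = j27770 Ω
Parallel: Z = Z₁Z₂/(Z₁+Z₂), |Z| = 3473 Ω, ∠Z = 7.184°
I = V/|Z| = 4.7/3473 = 1.353 mA

1.353 mA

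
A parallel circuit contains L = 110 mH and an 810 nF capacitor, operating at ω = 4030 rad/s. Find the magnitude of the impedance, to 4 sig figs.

X_L = ωL = 443.3 Ω
X_C = 1/(ωC) = 306.3 Ω
Parallel: admittances add. Y = 1/(jωL) + jωC
Y = (0 + j0.001008) S
|Y| = 0.001008 S → |Z| = 1/|Y| = 991.6 Ω, ∠Z = −∠Y = -90.00°

991.6 Ω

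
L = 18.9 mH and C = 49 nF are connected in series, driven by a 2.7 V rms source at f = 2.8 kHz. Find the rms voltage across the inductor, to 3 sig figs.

1.08 V

ω = 2πf = 17590 rad/s
X_L = ωL = 333 Ω
X_C = 1/(ωC) = 1160 Ω
Net reactance X = X_L − X_C = -828 Ω
Z = − j828 Ω
|Z| = √(0² + 828²) = 828 Ω
I = V/|Z| = 3.26 mA
V_L = I·|Z_L| = 0.00326 × 333 = 1.08 V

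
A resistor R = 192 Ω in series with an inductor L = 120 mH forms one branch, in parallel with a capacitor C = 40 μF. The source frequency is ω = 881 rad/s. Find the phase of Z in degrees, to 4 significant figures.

-83.10°

X_L = ωL = 105.7 Ω
X_C = 1/(ωC) = 28.38 Ω
Branch 1 (R+jX_L): Z₁ = 192.0 + j105.7 Ω, |Z₁| = 219.2 Ω
Branch 2 (−jX_C): Z₂ = −j28.38 Ω
Parallel: Z = Z₁Z₂/(Z₁+Z₂), |Z| = 30.05 Ω, ∠Z = -83.10°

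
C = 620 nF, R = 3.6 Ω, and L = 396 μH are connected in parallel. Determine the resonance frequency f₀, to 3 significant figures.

ω₀ = 1/√(LC) = 1/√(0.000396 × 6.2e-07) = 63820 rad/s
f₀ = ω₀/(2π) = 10.2 kHz

10.2 kHz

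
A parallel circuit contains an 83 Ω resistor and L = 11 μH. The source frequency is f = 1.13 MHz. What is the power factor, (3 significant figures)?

0.685

ω = 2πf = 7.1e+06 rad/s
X_L = ωL = 78.1 Ω
Parallel: admittances add. Y = 1/R + 1/(jωL)
Y = (0.0120 − j0.0128) S
|Y| = 0.0176 S → |Z| = 1/|Y| = 56.9 Ω, ∠Z = −∠Y = 46.7°
cos φ = cos(46.7°) = 0.685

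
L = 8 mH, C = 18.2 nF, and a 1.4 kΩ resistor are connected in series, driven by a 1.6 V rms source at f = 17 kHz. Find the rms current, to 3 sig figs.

1.11 mA

ω = 2πf = 106800 rad/s
X_L = ωL = 855 Ω
X_C = 1/(ωC) = 514 Ω
Net reactance X = X_L − X_C = 340 Ω
Z = 1400 + j340 Ω
|Z| = √(1400² + 340²) = 1440 Ω
I = V/|Z| = 1.6/1440 = 1.11 mA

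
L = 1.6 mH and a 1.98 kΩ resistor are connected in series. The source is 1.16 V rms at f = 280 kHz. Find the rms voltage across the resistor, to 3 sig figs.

0.667 V

ω = 2πf = 1.759e+06 rad/s
X_L = ωL = 2810 Ω
Z = 1980 + j2810 Ω
|Z| = √(1980² + 2810²) = 3440 Ω
I = V/|Z| = 337 μA
V_R = I·|Z_R| = 0.000337 × 1980 = 0.667 V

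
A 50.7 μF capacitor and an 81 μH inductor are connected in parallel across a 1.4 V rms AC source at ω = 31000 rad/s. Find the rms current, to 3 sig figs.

X_L = ωL = 2.51 Ω
X_C = 1/(ωC) = 0.636 Ω
Parallel: admittances add. Y = 1/(jωL) + jωC
Y = (0 + j1.17) S
|Y| = 1.17 S → |Z| = 1/|Y| = 0.852 Ω, ∠Z = −∠Y = -90.0°
I = V/|Z| = 1.4/0.852 = 1.64 A

1.64 A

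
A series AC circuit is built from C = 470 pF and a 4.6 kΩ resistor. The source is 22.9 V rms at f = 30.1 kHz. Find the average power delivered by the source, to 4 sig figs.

16.33 mW

ω = 2πf = 189100 rad/s
X_C = 1/(ωC) = 11250 Ω
Z = 4600 − j11250 Ω
|Z| = √(4600² + 11250²) = 12150 Ω
∠Z = arctan(-11250/4600) = -67.76°
I = V/|Z| = 1.884 mA
P = VI cos φ = 22.9 × 0.001884 × cos(-67.76°) = 16.33 mW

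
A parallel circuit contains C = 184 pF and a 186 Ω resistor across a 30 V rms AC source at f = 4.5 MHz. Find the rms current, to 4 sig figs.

ω = 2πf = 2.827e+07 rad/s
X_C = 1/(ωC) = 192.2 Ω
Parallel: admittances add. Y = 1/R + jωC
Y = (0.005376 + j0.005202) S
|Y| = 0.007481 S → |Z| = 1/|Y| = 133.7 Ω, ∠Z = −∠Y = -44.06°
I = V/|Z| = 30/133.7 = 224.4 mA

224.4 mA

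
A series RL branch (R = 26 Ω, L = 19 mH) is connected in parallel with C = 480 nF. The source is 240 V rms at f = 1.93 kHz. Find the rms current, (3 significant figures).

386 mA

ω = 2πf = 12130 rad/s
X_L = ωL = 230 Ω
X_C = 1/(ωC) = 172 Ω
Branch 1 (R+jX_L): Z₁ = 26.0 + j230 Ω, |Z₁| = 232 Ω
Branch 2 (−jX_C): Z₂ = −j172 Ω
Parallel: Z = Z₁Z₂/(Z₁+Z₂), |Z| = 621 Ω, ∠Z = -72.5°
I = V/|Z| = 240/621 = 386 mA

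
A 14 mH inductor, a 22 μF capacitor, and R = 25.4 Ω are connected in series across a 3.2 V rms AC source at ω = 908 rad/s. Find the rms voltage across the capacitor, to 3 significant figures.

3.55 V

X_L = ωL = 12.7 Ω
X_C = 1/(ωC) = 50.1 Ω
Net reactance X = X_L − X_C = -37.3 Ω
Z = 25.4 − j37.3 Ω
|Z| = √(25.4² + 37.3²) = 45.2 Ω
I = V/|Z| = 70.8 mA
V_C = I·|Z_C| = 0.0708 × 50.1 = 3.55 V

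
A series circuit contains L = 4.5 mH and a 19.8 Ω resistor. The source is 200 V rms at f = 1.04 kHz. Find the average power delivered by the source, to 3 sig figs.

630 W

ω = 2πf = 6535 rad/s
X_L = ωL = 29.4 Ω
Z = 19.8 + j29.4 Ω
|Z| = √(19.8² + 29.4²) = 35.5 Ω
∠Z = arctan(29.4/19.8) = 56.0°
I = V/|Z| = 5.64 A
P = VI cos φ = 200 × 5.64 × cos(56.0°) = 630 W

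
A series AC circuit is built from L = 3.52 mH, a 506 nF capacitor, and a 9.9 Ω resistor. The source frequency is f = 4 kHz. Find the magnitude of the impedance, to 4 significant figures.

ω = 2πf = 25130 rad/s
X_L = ωL = 88.47 Ω
X_C = 1/(ωC) = 78.63 Ω
Net reactance X = X_L − X_C = 9.833 Ω
Z = 9.900 + j9.833 Ω
|Z| = √(9.900² + 9.833²) = 13.95 Ω

13.95 Ω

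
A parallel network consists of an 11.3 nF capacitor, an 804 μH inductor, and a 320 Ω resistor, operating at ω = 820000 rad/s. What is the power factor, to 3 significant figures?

0.374

X_L = ωL = 659 Ω
X_C = 1/(ωC) = 108 Ω
Parallel: admittances add. Y = 1/R + 1/(jωL) + jωC
Y = (0.00313 + j0.00775) S
|Y| = 0.00836 S → |Z| = 1/|Y| = 120 Ω, ∠Z = −∠Y = -68.0°
cos φ = cos(-68.0°) = 0.374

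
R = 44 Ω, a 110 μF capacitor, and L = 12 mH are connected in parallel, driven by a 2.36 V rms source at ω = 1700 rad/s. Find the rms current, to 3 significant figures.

X_L = ωL = 20.4 Ω
X_C = 1/(ωC) = 5.35 Ω
Parallel: admittances add. Y = 1/R + 1/(jωL) + jωC
Y = (0.0227 + j0.138) S
|Y| = 0.140 S → |Z| = 1/|Y| = 7.15 Ω, ∠Z = −∠Y = -80.6°
I = V/|Z| = 2.36/7.15 = 330 mA

330 mA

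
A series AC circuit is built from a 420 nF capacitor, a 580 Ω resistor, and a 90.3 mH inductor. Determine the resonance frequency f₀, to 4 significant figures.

ω₀ = 1/√(LC) = 1/√(0.0903 × 4.2e-07) = 5135 rad/s
f₀ = ω₀/(2π) = 817.2 Hz

817.2 Hz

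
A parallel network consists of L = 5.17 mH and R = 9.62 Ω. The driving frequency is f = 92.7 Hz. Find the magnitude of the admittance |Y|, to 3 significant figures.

ω = 2πf = 582.5 rad/s
X_L = ωL = 3.01 Ω
Parallel: admittances add. Y = 1/R + 1/(jωL)
Y = (0.104 − j0.332) S
|Y| = 0.348 S → |Z| = 1/|Y| = 2.87 Ω, ∠Z = −∠Y = 72.6°

348 mS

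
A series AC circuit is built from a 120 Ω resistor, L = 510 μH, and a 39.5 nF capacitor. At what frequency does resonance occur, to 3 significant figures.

35.5 kHz

ω₀ = 1/√(LC) = 1/√(0.00051 × 3.95e-08) = 222800 rad/s
f₀ = ω₀/(2π) = 35.5 kHz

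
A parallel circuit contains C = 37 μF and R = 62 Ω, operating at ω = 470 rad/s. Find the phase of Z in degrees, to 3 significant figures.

X_C = 1/(ωC) = 57.5 Ω
Parallel: admittances add. Y = 1/R + jωC
Y = (0.0161 + j0.0174) S
|Y| = 0.0237 S → |Z| = 1/|Y| = 42.2 Ω, ∠Z = −∠Y = -47.2°

-47.2°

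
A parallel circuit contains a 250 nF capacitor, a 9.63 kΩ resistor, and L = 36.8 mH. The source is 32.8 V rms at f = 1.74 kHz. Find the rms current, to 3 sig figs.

ω = 2πf = 10930 rad/s
X_L = ωL = 402 Ω
X_C = 1/(ωC) = 366 Ω
Parallel: admittances add. Y = 1/R + 1/(jωL) + jωC
Y = (0.000104 + j0.000248) S
|Y| = 0.000269 S → |Z| = 1/|Y| = 3720 Ω, ∠Z = −∠Y = -67.2°
I = V/|Z| = 32.8/3720 = 8.81 mA

8.81 mA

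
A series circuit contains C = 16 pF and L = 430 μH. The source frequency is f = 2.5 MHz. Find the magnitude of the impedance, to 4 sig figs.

2776 Ω

ω = 2πf = 1.571e+07 rad/s
X_L = ωL = 6754 Ω
X_C = 1/(ωC) = 3979 Ω
Net reactance X = X_L − X_C = 2776 Ω
Z = j2776 Ω
|Z| = √(0² + 2776²) = 2776 Ω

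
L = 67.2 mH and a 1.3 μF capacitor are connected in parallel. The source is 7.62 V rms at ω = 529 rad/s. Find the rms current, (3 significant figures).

X_L = ωL = 35.5 Ω
X_C = 1/(ωC) = 1450 Ω
Parallel: admittances add. Y = 1/(jωL) + jωC
Y = (0 − j0.0274) S
|Y| = 0.0274 S → |Z| = 1/|Y| = 36.4 Ω, ∠Z = −∠Y = 90.0°
I = V/|Z| = 7.62/36.4 = 209 mA

209 mA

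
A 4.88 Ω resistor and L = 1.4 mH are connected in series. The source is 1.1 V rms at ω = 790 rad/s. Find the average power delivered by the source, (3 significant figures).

236 mW

X_L = ωL = 1.11 Ω
Z = 4.88 + j1.11 Ω
|Z| = √(4.88² + 1.11²) = 5.00 Ω
∠Z = arctan(1.11/4.88) = 12.8°
I = V/|Z| = 220 mA
P = VI cos φ = 1.1 × 0.220 × cos(12.8°) = 236 mW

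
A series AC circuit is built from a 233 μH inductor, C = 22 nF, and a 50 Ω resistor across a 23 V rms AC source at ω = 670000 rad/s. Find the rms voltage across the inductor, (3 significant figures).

X_L = ωL = 156 Ω
X_C = 1/(ωC) = 67.8 Ω
Net reactance X = X_L − X_C = 88.3 Ω
Z = 50.0 + j88.3 Ω
|Z| = √(50.0² + 88.3²) = 101 Ω
I = V/|Z| = 227 mA
V_L = I·|Z_L| = 0.227 × 156 = 35.4 V

35.4 V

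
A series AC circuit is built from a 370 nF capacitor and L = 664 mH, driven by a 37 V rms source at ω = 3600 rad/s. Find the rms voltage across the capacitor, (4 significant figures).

16.94 V

X_L = ωL = 2390 Ω
X_C = 1/(ωC) = 750.8 Ω
Net reactance X = X_L − X_C = 1640 Ω
Z = j1640 Ω
|Z| = √(0² + 1640²) = 1640 Ω
I = V/|Z| = 22.57 mA
V_C = I·|Z_C| = 0.02257 × 750.8 = 16.94 V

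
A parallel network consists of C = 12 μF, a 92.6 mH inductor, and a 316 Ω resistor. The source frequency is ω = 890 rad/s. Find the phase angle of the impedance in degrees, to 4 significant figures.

24.67°

X_L = ωL = 82.41 Ω
X_C = 1/(ωC) = 93.63 Ω
Parallel: admittances add. Y = 1/R + 1/(jωL) + jωC
Y = (0.003165 − j0.001454) S
|Y| = 0.003483 S → |Z| = 1/|Y| = 287.1 Ω, ∠Z = −∠Y = 24.67°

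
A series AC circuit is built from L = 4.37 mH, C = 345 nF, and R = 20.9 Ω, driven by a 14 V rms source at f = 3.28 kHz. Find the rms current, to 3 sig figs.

256 mA

ω = 2πf = 20610 rad/s
X_L = ωL = 90.1 Ω
X_C = 1/(ωC) = 141 Ω
Net reactance X = X_L − X_C = -50.6 Ω
Z = 20.9 − j50.6 Ω
|Z| = √(20.9² + 50.6²) = 54.7 Ω
I = V/|Z| = 14/54.7 = 256 mA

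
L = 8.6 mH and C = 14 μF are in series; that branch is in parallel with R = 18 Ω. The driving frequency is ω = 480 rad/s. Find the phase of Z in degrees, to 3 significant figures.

-7.09°

X_L = ωL = 4.13 Ω
X_C = 1/(ωC) = 149 Ω
Branch 1: Z₁ = R = 18.0 Ω
Branch 2 (series LC): Z₂ = j(X_L − X_C) = −j145 Ω
Parallel: Z = Z₁Z₂/(Z₁+Z₂), |Z| = 17.9 Ω, ∠Z = -7.09°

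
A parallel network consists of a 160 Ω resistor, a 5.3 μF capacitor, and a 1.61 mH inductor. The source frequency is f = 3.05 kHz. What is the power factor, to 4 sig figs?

ω = 2πf = 19160 rad/s
X_L = ωL = 30.85 Ω
X_C = 1/(ωC) = 9.846 Ω
Parallel: admittances add. Y = 1/R + 1/(jωL) + jωC
Y = (0.006250 + j0.06916) S
|Y| = 0.06944 S → |Z| = 1/|Y| = 14.40 Ω, ∠Z = −∠Y = -84.84°
cos φ = cos(-84.84°) = 0.09001

0.09001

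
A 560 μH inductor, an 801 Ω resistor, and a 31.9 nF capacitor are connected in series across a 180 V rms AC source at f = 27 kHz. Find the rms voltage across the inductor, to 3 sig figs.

21.2 V

ω = 2πf = 169600 rad/s
X_L = ωL = 95.0 Ω
X_C = 1/(ωC) = 185 Ω
Net reactance X = X_L − X_C = -89.8 Ω
Z = 801 − j89.8 Ω
|Z| = √(801² + 89.8²) = 806 Ω
I = V/|Z| = 223 mA
V_L = I·|Z_L| = 0.223 × 95.0 = 21.2 V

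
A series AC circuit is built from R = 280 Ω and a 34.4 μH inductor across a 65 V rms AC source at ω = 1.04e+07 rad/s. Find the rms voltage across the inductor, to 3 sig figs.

51.2 V

X_L = ωL = 358 Ω
Z = 280 + j358 Ω
|Z| = √(280² + 358²) = 454 Ω
I = V/|Z| = 143 mA
V_L = I·|Z_L| = 0.143 × 358 = 51.2 V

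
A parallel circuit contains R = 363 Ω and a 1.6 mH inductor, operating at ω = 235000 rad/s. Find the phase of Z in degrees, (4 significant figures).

X_L = ωL = 376.0 Ω
Parallel: admittances add. Y = 1/R + 1/(jωL)
Y = (0.002755 − j0.002660) S
|Y| = 0.003829 S → |Z| = 1/|Y| = 261.2 Ω, ∠Z = −∠Y = 43.99°

43.99°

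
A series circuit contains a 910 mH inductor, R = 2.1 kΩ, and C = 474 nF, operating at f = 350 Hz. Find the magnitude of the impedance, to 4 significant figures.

ω = 2πf = 2199 rad/s
X_L = ωL = 2001 Ω
X_C = 1/(ωC) = 959.3 Ω
Net reactance X = X_L − X_C = 1042 Ω
Z = 2100 + j1042 Ω
|Z| = √(2100² + 1042²) = 2344 Ω

2344 Ω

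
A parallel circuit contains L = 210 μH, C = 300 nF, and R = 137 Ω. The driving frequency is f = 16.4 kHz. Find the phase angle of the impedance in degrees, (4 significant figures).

64.49°

ω = 2πf = 103000 rad/s
X_L = ωL = 21.64 Ω
X_C = 1/(ωC) = 32.35 Ω
Parallel: admittances add. Y = 1/R + 1/(jωL) + jωC
Y = (0.007299 − j0.01530) S
|Y| = 0.01695 S → |Z| = 1/|Y| = 58.99 Ω, ∠Z = −∠Y = 64.49°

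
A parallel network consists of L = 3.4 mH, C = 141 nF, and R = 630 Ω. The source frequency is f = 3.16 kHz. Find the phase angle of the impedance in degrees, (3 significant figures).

ω = 2πf = 19850 rad/s
X_L = ωL = 67.5 Ω
X_C = 1/(ωC) = 357 Ω
Parallel: admittances add. Y = 1/R + 1/(jωL) + jωC
Y = (0.00159 − j0.0120) S
|Y| = 0.0121 S → |Z| = 1/|Y| = 82.5 Ω, ∠Z = −∠Y = 82.5°

82.5°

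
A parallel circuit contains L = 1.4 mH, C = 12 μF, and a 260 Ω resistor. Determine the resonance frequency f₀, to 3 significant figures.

1.23 kHz

ω₀ = 1/√(LC) = 1/√(0.0014 × 1.2e-05) = 7715 rad/s
f₀ = ω₀/(2π) = 1.23 kHz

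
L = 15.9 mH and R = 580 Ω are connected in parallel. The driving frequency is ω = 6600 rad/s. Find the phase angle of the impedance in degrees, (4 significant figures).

X_L = ωL = 104.9 Ω
Parallel: admittances add. Y = 1/R + 1/(jωL)
Y = (0.001724 − j0.009529) S
|Y| = 0.009684 S → |Z| = 1/|Y| = 103.3 Ω, ∠Z = −∠Y = 79.74°

79.74°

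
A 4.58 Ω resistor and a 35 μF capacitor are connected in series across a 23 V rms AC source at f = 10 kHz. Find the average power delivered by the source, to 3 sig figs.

ω = 2πf = 62830 rad/s
X_C = 1/(ωC) = 0.455 Ω
Z = 4.58 − j0.455 Ω
|Z| = √(4.58² + 0.455²) = 4.60 Ω
∠Z = arctan(-0.455/4.58) = -5.67°
I = V/|Z| = 5.00 A
P = VI cos φ = 23 × 5.00 × cos(-5.67°) = 114 W

114 W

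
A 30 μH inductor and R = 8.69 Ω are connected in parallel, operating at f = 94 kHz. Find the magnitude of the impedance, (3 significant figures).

ω = 2πf = 590600 rad/s
X_L = ωL = 17.7 Ω
Parallel: admittances add. Y = 1/R + 1/(jωL)
Y = (0.115 − j0.0564) S
|Y| = 0.128 S → |Z| = 1/|Y| = 7.80 Ω, ∠Z = −∠Y = 26.1°

7.80 Ω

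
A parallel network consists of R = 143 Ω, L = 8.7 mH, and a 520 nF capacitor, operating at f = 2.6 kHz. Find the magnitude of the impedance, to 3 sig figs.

140 Ω

ω = 2πf = 16340 rad/s
X_L = ωL = 142 Ω
X_C = 1/(ωC) = 118 Ω
Parallel: admittances add. Y = 1/R + 1/(jωL) + jωC
Y = (0.00699 + j0.00146) S
|Y| = 0.00714 S → |Z| = 1/|Y| = 140 Ω, ∠Z = −∠Y = -11.8°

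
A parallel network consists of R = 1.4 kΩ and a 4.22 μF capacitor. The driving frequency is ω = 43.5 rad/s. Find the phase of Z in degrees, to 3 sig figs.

X_C = 1/(ωC) = 5450 Ω
Parallel: admittances add. Y = 1/R + jωC
Y = (0.000714 + j0.000184) S
|Y| = 0.000737 S → |Z| = 1/|Y| = 1360 Ω, ∠Z = −∠Y = -14.4°

-14.4°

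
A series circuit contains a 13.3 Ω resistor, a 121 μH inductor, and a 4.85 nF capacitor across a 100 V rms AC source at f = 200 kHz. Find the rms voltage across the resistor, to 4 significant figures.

ω = 2πf = 1.257e+06 rad/s
X_L = ωL = 152.1 Ω
X_C = 1/(ωC) = 164.1 Ω
Net reactance X = X_L − X_C = -12.02 Ω
Z = 13.30 − j12.02 Ω
|Z| = √(13.30² + 12.02²) = 17.93 Ω
I = V/|Z| = 5.577 A
V_R = I·|Z_R| = 5.577 × 13.30 = 74.18 V

74.18 V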